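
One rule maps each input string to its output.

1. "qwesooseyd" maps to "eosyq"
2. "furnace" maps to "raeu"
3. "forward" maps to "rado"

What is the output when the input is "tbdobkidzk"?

Each output is the input with this applied: move the first 2 characters to the end (rotate left by 2), then keep every other character starting from the first (positions 1st, 3rd, 5th, ...).
On "tbdobkidzk": the first step gives "dobkidzktb", and the second then gives "dbizt".

dbizt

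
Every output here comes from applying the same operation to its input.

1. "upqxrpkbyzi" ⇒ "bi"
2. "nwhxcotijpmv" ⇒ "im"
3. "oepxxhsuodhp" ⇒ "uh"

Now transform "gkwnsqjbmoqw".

bq

What's happening: keep one character in every 3, starting at position 2 (positions 2nd, 5th, 8th, ...), then delete the first 2 characters.
"gkwnsqjbmoqw" → "ksbq" → "bq".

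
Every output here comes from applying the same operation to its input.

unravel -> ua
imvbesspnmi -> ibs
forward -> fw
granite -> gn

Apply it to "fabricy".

What's happening: keep one character in every 3, starting at position 1 (positions 1st, 4th, 7th, ...), then delete the last character.
Starting from "fabricy": after the first operation, "fry"; after the second, "fr".
(Check on "unravel": → "ual" → "ua" ✓)

fr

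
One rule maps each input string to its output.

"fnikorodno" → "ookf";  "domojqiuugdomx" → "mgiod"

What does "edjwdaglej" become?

The transformation: keep one character in every 3, starting at position 1 (positions 1st, 4th, 7th, ...), then reverse the string.
For "edjwdaglej", step one produces "ewgj"; step two turns that into "jgwe".

jgwe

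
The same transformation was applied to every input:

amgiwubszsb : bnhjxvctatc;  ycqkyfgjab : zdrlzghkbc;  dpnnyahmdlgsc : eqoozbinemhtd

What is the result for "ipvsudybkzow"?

Looking at the pairs, the operation is to shift every letter 1 place forward in the alphabet (wrapping around).
Applying that to "ipvsudybkzow" gives "jqwtvezclapx".

jqwtvezclapx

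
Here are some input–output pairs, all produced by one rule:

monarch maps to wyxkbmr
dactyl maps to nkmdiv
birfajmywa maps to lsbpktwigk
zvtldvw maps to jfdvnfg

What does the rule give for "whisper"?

grsczob

Looking at the pairs, the operation is to shift every letter 10 places forward in the alphabet (wrapping around).
Applying that to "whisper" gives "grsczob".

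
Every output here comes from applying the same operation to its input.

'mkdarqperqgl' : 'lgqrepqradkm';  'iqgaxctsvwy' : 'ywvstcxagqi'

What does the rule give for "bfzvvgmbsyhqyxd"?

Rule — reverse the string.
For "bfzvvgmbsyhqyxd" the result is "dxyqhysbmgvvzfb".

dxyqhysbmgvvzfb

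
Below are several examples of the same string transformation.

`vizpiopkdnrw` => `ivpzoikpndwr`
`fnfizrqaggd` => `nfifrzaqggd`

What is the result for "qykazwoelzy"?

yqakwzeozly

Each output is the input with this applied: swap each adjacent pair of characters (1↔2, 3↔4, ...).
Applying that to "qykazwoelzy" gives "yqakwzeozly".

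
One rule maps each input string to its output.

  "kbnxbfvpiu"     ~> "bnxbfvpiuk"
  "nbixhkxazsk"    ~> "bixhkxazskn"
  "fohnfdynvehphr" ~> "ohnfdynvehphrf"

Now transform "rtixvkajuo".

tixvkajuor

In each case the input is transformed by: move the first character to the end.
"rtixvkajuo" → "tixvkajuor".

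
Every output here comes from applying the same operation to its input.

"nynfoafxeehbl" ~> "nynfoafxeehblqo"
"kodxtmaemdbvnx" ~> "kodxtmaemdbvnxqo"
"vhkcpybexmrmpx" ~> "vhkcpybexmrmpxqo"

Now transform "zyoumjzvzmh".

zyoumjzvzmhqo

The transformation: append "qo".
For "zyoumjzvzmh" the result is "zyoumjzvzmhqo".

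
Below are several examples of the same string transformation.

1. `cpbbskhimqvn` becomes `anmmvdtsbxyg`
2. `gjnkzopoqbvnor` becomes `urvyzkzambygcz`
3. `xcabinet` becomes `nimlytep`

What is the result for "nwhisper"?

Each output is the input with this applied: swap each adjacent pair of characters (1↔2, 3↔4, ...), then shift every letter 11 places forward in the alphabet (wrapping around).
On "nwhisper": the first step gives "wnihpsre", and the second then gives "hytsadcp".

hytsadcp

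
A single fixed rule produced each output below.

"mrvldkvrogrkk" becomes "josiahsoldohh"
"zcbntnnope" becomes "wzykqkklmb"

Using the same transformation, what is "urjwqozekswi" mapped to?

rogtnlwbhptf

In each case the input is transformed by: shift every letter 3 places backward in the alphabet (wrapping around).
So "urjwqozekswi" becomes "rogtnlwbhptf".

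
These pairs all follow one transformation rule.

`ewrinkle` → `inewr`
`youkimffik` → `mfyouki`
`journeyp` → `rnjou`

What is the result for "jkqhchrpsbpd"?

psjkqhchr

In each case the input is transformed by: delete the last 3 characters, then move the last 2 characters to the front (rotate right by 2).
Working it through for "jkqhchrpsbpd": intermediate "jkqhchrps", final "psjkqhchr".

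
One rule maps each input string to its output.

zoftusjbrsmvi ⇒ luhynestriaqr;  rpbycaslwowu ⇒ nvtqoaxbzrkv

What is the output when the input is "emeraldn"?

kcmdldqz

The pattern: move the last 3 characters to the front (rotate right by 3), then shift every letter 1 place backward in the alphabet (wrapping around).
For "emeraldn", step one produces "ldnemera"; step two turns that into "kcmdldqz".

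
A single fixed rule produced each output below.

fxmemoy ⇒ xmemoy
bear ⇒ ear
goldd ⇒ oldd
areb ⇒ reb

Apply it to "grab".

Each output is the input with this applied: delete the first character.
Doing the same to "grab": "rab".

rab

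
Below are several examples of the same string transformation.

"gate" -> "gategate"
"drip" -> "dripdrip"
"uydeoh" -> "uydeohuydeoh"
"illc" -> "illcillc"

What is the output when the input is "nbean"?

Looking at the pairs, the operation is to write the whole string twice.
Applying that to "nbean" gives "nbeannbean".

nbeannbean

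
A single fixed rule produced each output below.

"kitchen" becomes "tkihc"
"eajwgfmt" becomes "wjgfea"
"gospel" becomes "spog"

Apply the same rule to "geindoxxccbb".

The transformation: delete the last 2 characters, then sort the characters into reverse alphabetical order.
Working it through for "geindoxxccbb": intermediate "geindoxxcc", final "xxonigedcc".

xxonigedcc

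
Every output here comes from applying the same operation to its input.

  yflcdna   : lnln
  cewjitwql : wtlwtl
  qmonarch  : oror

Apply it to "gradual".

aaaa

In each case the input is transformed by: keep one character in every 3, starting at position 3 (positions 3rd, 6th, 9th, ...), then write the whole string twice.
Applying that to "gradual" gives "aaaa".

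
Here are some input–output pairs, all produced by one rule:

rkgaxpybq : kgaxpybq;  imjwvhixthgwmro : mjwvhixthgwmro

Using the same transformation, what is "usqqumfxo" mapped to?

sqqumfxo

Each output is the input with this applied: delete the first character.
So "usqqumfxo" becomes "sqqumfxo".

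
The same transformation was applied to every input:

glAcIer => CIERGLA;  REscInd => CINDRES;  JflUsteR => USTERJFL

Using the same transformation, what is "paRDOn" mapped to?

DONPAR

Looking at the pairs, the operation is to move the first 3 characters to the end (rotate left by 3), then convert every letter to uppercase.
Applying both steps to "paRDOn": "DOnpaR", then "DONPAR".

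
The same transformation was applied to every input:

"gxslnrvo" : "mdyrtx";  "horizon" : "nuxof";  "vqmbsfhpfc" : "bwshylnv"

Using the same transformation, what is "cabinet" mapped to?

Rule — delete the last 2 characters, then shift every letter 6 places forward in the alphabet (wrapping around).
"cabinet" → "ighot".

ighot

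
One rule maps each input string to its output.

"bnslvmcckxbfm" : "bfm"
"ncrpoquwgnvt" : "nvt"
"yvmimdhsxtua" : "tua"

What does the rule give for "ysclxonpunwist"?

ist

Looking at the pairs, the operation is to keep only the last 3 characters.
Doing the same to "ysclxonpunwist": "ist".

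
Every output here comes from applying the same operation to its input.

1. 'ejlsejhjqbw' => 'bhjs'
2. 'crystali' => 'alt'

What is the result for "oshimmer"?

The transformation: sort the characters into alphabetical order, then keep one character in every 3, starting at position 1 (positions 1st, 4th, 7th, ...).
Working it through for "oshimmer": intermediate "ehimmors", final "emr".

emr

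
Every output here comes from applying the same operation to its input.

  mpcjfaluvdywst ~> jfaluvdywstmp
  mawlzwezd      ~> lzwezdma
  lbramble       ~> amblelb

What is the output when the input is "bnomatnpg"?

matnpgbn

In each case the input is transformed by: move the first 2 characters to the end (rotate left by 2), then delete the first character.
Working it through for "bnomatnpg": intermediate "omatnpgbn", final "matnpgbn".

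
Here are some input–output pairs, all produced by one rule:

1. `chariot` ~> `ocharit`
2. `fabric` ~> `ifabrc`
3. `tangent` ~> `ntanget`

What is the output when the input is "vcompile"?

In each case the input is transformed by: move the last character to the front, then swap the first and last characters.
"vcompile" → "evcompil" → "lvcompie".

lvcompie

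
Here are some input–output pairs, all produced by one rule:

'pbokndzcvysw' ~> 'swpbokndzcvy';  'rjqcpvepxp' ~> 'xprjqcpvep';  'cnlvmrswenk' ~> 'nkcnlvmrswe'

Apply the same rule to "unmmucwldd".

ddunmmucwl

Each output is the input with this applied: move the last 2 characters to the front (rotate right by 2).
"unmmucwldd" → "ddunmmucwl".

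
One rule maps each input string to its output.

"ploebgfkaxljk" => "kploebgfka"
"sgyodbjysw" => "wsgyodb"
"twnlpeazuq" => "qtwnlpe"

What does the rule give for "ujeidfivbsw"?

Each output is the input with this applied: move the last character to the front, then delete the last 3 characters.
Applying both steps to "ujeidfivbsw": "wujeidfivbs", then "wujeidfi".

wujeidfi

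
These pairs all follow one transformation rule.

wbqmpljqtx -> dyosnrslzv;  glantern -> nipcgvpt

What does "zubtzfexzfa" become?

wbvdhbzghbc

The rule is to shift every letter 2 places forward in the alphabet (wrapping around), then swap each adjacent pair of characters (1↔2, 3↔4, ...).
Working it through for "zubtzfexzfa": intermediate "bwdvbhgzbhc", final "wbvdhbzghbc".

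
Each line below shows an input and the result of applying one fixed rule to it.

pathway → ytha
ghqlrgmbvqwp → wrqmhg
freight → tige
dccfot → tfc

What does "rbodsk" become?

sod

Each output is the input with this applied: sort the characters into reverse alphabetical order, then keep every other character starting from the first (positions 1st, 3rd, 5th, ...).
"rbodsk" → "srokdb" → "sod".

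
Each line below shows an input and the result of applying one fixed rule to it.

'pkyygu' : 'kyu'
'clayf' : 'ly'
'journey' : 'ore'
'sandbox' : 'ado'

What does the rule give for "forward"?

The transformation: keep every other character starting from the second (positions 2nd, 4th, 6th, ...).
On "forward" that produces "owr".

owr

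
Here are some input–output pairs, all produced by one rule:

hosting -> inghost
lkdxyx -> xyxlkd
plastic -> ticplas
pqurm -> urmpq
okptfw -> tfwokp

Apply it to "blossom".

The rule is to move the last 3 characters to the front (rotate right by 3).
On "blossom" that produces "somblos".

somblos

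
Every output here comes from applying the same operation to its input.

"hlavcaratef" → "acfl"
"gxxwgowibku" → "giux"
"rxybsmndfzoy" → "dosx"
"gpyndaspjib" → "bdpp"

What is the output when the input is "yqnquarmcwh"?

The rule is to keep one character in every 3, starting at position 2 (positions 2nd, 5th, 8th, ...), then sort the characters into alphabetical order.
"yqnquarmcwh" → "qumh" → "hmqu".

hmqu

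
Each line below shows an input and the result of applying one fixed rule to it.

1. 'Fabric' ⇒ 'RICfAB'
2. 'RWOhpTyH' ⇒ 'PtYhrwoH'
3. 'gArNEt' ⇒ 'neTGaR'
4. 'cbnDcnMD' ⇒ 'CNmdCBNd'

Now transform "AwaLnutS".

The transformation: swap the front and back halves of the string, then flip the case of every letter.
"AwaLnutS" → "nutSAwaL" → "NUTsaWAl".

NUTsaWAl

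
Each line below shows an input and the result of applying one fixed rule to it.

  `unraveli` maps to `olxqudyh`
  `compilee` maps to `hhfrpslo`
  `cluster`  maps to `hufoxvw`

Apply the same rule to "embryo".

brhpeu

Looking at the pairs, the operation is to move the last 2 characters to the front (rotate right by 2), then shift every letter 3 places forward in the alphabet (wrapping around).
On "embryo": the first step gives "yoembr", and the second then gives "brhpeu".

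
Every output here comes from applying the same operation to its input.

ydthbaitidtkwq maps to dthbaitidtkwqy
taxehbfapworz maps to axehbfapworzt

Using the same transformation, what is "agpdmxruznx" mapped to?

gpdmxruznxa

Rule — move the first character to the end.
On "agpdmxruznx" that produces "gpdmxruznxa".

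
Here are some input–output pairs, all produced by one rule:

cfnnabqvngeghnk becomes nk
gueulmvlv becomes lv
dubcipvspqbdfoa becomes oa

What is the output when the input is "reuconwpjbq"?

The transformation: keep only the last 2 characters.
For "reuconwpjbq" the result is "bq".

bq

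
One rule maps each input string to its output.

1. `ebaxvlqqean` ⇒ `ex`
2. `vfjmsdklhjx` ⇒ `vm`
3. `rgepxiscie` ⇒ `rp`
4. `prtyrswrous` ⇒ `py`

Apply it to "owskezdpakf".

The transformation: keep one character in every 3, starting at position 1 (positions 1st, 4th, 7th, ...), then keep only the first 2 characters.
"owskezdpakf" → "okdk" → "ok".

ok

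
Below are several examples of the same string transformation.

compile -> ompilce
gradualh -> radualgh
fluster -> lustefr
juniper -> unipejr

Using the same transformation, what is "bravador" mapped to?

What's happening: swap the first and last characters, then move the first character to the end.
For "bravador", step one produces "rravadob"; step two turns that into "ravadobr".

ravadobr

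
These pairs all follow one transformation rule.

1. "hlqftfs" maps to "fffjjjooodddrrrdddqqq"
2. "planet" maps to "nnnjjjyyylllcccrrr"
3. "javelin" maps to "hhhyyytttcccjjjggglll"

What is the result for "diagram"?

Looking at the pairs, the operation is to shift every letter 2 places backward in the alphabet (wrapping around), then repeat every character 3 times.
On "diagram": the first step gives "bgyepyk", and the second then gives "bbbgggyyyeeepppyyykkk".

bbbgggyyyeeepppyyykkk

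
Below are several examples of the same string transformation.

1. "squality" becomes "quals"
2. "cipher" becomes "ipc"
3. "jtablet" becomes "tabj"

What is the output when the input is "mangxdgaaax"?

angxdgam

Looking at the pairs, the operation is to delete the last 3 characters, then move the first character to the end.
Working it through for "mangxdgaaax": intermediate "mangxdga", final "angxdgam".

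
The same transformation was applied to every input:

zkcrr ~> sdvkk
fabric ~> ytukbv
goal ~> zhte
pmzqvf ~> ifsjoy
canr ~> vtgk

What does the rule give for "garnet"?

ztkgxm

Each output is the input with this applied: shift every letter 7 places backward in the alphabet (wrapping around).
On "garnet" that produces "ztkgxm".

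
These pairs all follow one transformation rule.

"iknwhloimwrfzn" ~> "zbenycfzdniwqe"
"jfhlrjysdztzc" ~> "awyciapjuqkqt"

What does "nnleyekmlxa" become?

The rule is to shift every letter 9 places backward in the alphabet (wrapping around).
For "nnleyekmlxa" the result is "eecvpvbdcor".

eecvpvbdcor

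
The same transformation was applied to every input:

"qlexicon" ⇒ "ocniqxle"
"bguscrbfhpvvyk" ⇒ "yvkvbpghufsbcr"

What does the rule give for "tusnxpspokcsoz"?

What's happening: move the last 2 characters to the front (rotate right by 2), then take characters alternately from the front and the back (1st, last, 2nd, 2nd-last, ...).
On "tusnxpspokcsoz": the first step gives "oztusnxpspokcs", and the second then gives "oszctkuospnsxp".

oszctkuospnsxp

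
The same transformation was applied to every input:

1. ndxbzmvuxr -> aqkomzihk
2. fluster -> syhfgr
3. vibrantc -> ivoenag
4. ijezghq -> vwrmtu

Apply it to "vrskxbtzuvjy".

Rule — shift every letter 13 places forward in the alphabet (wrapping around) — i.e. ROT13, then delete the last character.
"vrskxbtzuvjy" → "iefxkogmhiwl" → "iefxkogmhiw".

iefxkogmhiw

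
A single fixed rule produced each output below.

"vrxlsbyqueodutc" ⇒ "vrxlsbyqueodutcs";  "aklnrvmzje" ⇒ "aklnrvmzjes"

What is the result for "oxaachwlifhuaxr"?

oxaachwlifhuaxrs

Rule — append "s".
Applying that to "oxaachwlifhuaxr" gives "oxaachwlifhuaxrs".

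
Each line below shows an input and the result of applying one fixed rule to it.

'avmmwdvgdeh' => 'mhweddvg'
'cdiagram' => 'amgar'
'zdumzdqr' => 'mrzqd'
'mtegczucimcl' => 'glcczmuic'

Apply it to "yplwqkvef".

wfqekv

The rule is to delete the first 3 characters, then take characters alternately from the front and the back (1st, last, 2nd, 2nd-last, ...).
On "yplwqkvef" that produces "wfqekv".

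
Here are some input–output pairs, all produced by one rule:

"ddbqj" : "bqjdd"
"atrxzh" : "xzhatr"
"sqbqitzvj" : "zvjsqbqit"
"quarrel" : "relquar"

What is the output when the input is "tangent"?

The rule is to move the last 3 characters to the front (rotate right by 3).
On "tangent" that produces "enttang".

enttang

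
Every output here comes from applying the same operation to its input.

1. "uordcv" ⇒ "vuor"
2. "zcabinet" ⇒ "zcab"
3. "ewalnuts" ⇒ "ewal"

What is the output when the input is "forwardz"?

forw

In each case the input is transformed by: swap the front and back halves of the string, then keep only the last 4 characters.
Starting from "forwardz": after the first operation, "ardzforw"; after the second, "forw".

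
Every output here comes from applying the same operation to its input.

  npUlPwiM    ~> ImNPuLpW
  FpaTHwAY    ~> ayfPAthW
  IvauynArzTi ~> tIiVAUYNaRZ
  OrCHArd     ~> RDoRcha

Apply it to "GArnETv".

tVgaRNe

The pattern: move the last 2 characters to the front (rotate right by 2), then flip the case of every letter.
"GArnETv" → "TvGArnE" → "tVgaRNe".
(Check on "OrCHArd": → "rdOrCHA" → "RDoRcha" ✓)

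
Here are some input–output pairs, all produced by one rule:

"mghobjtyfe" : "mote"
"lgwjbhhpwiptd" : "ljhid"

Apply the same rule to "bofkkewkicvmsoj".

Each output is the input with this applied: keep one character in every 3, starting at position 1 (positions 1st, 4th, 7th, ...).
Doing the same to "bofkkewkicvmsoj": "bkwcs".

bkwcs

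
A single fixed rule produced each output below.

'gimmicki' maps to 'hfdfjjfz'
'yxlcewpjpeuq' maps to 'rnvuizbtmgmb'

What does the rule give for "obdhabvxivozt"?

In each case the input is transformed by: move the last 2 characters to the front (rotate right by 2), then shift every letter 3 places backward in the alphabet (wrapping around).
Applying both steps to "obdhabvxivozt": "ztobdhabvxivo", then "wqlyaexysufsl".

wqlyaexysufsl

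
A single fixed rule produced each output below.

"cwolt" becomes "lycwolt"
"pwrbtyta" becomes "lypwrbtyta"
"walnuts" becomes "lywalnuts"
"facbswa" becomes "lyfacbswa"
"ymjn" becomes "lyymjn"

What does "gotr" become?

Each output is the input with this applied: prepend "ly".
Doing the same to "gotr": "lygotr".

lygotr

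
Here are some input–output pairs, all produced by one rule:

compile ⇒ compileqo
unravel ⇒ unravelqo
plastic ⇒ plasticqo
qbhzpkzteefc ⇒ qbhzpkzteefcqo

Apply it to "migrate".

In each case the input is transformed by: append "qo".
On "migrate" that produces "migrateqo".

migrateqo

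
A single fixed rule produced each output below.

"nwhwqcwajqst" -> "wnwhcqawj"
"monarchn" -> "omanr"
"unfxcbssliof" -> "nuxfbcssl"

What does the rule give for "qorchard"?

Each output is the input with this applied: delete the last 3 characters, then swap each adjacent pair of characters (1↔2, 3↔4, ...).
On "qorchard": the first step gives "qorch", and the second then gives "oqcrh".

oqcrh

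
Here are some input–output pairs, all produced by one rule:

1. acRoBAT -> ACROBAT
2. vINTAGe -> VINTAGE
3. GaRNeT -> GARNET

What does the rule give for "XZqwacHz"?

The pattern: convert every letter to uppercase.
For "XZqwacHz" the result is "XZQWACHZ".

XZQWACHZ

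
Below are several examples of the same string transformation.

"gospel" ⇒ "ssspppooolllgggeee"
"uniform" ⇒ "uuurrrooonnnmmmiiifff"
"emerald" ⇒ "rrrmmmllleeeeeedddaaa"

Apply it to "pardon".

What's happening: repeat every character 3 times, then sort the characters into reverse alphabetical order.
On "pardon": the first step gives "pppaaarrrdddooonnn", and the second then gives "rrrpppooonnndddaaa".
(Check on "uniform": → "uuunnniiifffooorrrmmm" → "uuurrrooonnnmmmiiifff" ✓)

rrrpppooonnndddaaa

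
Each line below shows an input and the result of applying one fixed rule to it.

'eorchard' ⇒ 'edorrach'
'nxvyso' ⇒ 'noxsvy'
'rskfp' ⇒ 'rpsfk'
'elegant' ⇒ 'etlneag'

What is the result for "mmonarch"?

mhmcorna

Looking at the pairs, the operation is to take characters alternately from the front and the back (1st, last, 2nd, 2nd-last, ...).
So "mmonarch" becomes "mhmcorna".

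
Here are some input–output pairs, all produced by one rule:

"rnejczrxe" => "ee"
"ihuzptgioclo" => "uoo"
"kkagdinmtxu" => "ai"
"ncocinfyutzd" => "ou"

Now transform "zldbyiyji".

ii

What's happening: keep one character in every 3, starting at position 3 (positions 3rd, 6th, 9th, ...), then keep only the vowels.
On "zldbyiyji": the first step gives "dii", and the second then gives "ii".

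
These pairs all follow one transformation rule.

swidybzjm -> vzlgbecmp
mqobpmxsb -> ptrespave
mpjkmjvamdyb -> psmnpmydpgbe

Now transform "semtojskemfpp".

vhpwrmvnhpiss

The pattern: shift every letter 3 places forward in the alphabet (wrapping around).
Doing the same to "semtojskemfpp": "vhpwrmvnhpiss".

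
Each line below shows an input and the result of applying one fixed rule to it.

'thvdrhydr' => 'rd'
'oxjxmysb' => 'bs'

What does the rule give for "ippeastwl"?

lw

The rule is to reverse the string, then keep only the first 2 characters.
For "ippeastwl" the result is "lw".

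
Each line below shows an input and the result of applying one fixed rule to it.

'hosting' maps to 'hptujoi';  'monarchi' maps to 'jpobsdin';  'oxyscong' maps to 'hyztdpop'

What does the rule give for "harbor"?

sbscpi

Looking at the pairs, the operation is to shift every letter 1 place forward in the alphabet (wrapping around), then swap the first and last characters.
Starting from "harbor": after the first operation, "ibscps"; after the second, "sbscpi".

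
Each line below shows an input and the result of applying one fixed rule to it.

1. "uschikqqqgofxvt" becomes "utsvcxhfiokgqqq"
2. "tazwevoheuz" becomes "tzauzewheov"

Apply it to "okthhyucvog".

Each output is the input with this applied: take characters alternately from the front and the back (1st, last, 2nd, 2nd-last, ...).
Applying that to "okthhyucvog" gives "ogkotvhchuy".

ogkotvhchuy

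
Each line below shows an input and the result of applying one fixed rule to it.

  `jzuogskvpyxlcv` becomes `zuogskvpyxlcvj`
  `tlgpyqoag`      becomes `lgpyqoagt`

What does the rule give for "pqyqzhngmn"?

qyqzhngmnp

In each case the input is transformed by: move the first character to the end.
Applying that to "pqyqzhngmn" gives "qyqzhngmnp".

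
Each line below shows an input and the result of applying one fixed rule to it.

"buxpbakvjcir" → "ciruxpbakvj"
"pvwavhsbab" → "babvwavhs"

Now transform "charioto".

otohari

Each output is the input with this applied: delete the first character, then move the last 3 characters to the front (rotate right by 3).
Working it through for "charioto": intermediate "harioto", final "otohari".
(Check on "buxpbakvjcir": → "uxpbakvjcir" → "ciruxpbakvj" ✓)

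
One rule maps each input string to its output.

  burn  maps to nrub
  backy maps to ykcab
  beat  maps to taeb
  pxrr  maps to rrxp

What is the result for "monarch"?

The rule is to reverse the string.
"monarch" → "hcranom".

hcranom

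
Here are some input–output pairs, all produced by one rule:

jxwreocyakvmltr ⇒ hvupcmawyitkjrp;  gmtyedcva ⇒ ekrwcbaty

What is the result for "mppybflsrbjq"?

The pattern: shift every letter 2 places backward in the alphabet (wrapping around).
For "mppybflsrbjq" the result is "knnwzdjqpzho".

knnwzdjqpzho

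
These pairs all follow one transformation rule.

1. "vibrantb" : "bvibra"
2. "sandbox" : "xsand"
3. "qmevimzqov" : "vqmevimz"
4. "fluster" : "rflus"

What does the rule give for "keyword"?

dkeyw

What's happening: move the last character to the front, then delete the last 2 characters.
On "keyword": the first step gives "dkeywor", and the second then gives "dkeyw".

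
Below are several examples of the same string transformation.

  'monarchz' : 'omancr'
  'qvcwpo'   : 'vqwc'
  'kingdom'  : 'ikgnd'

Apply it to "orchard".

rohca

The transformation: delete the last 2 characters, then swap each adjacent pair of characters (1↔2, 3↔4, ...).
"orchard" → "rohca".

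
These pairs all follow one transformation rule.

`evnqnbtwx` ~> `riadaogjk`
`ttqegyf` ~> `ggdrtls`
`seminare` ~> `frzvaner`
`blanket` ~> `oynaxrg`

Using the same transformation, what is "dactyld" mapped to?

The pattern: shift every letter 13 places forward in the alphabet (wrapping around) — i.e. ROT13.
Applying that to "dactyld" gives "qnpglyq".

qnpglyq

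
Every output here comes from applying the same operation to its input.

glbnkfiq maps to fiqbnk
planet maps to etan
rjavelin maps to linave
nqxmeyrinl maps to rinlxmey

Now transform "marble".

The transformation: delete the first 2 characters, then swap the front and back halves of the string.
Starting from "marble": after the first operation, "rble"; after the second, "lerb".

lerb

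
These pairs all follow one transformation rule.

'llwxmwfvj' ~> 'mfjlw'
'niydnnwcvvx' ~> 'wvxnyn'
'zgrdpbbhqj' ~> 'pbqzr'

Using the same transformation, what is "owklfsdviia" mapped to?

Looking at the pairs, the operation is to keep every other character starting from the first (positions 1st, 3rd, 5th, ...), then move the last 3 characters to the front (rotate right by 3).
Working it through for "owklfsdviia": intermediate "okfdia", final "diaokf".
(Check on "llwxmwfvj": → "lwmfj" → "mfjlw" ✓)

diaokf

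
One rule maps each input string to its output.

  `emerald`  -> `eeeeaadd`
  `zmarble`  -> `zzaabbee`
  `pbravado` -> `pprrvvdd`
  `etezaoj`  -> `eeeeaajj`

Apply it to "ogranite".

oorrnntt

Each output is the input with this applied: keep every other character starting from the first (positions 1st, 3rd, 5th, ...), then double every character.
For "ogranite", step one produces "ornt"; step two turns that into "oorrnntt".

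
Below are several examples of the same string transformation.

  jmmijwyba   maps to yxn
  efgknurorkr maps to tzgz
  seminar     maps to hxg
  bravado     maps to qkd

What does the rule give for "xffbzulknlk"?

mqaa

The pattern: shift every letter 11 places backward in the alphabet (wrapping around), then keep one character in every 3, starting at position 1 (positions 1st, 4th, 7th, ...).
For "xffbzulknlk", step one produces "muuqojazcaz"; step two turns that into "mqaa".
(Check on "jmmijwyba": → "ybbxylnqp" → "yxn" ✓)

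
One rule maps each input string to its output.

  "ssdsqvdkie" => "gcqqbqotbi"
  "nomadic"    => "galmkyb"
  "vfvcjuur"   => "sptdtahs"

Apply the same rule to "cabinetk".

riayzglc

Rule — shift every letter 2 places backward in the alphabet (wrapping around), then move the last 2 characters to the front (rotate right by 2).
Applying both steps to "cabinetk": "ayzglcri", then "riayzglc".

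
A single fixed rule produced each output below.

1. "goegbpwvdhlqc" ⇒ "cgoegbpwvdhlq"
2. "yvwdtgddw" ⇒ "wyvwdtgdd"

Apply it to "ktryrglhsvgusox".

xktryrglhsvguso

Looking at the pairs, the operation is to move the last character to the front.
"ktryrglhsvgusox" → "xktryrglhsvguso".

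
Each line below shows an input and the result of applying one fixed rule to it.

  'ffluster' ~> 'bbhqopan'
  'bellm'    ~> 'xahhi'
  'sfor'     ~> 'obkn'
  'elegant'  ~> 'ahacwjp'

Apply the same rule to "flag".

In each case the input is transformed by: shift every letter 4 places backward in the alphabet (wrapping around).
"flag" → "bhwc".

bhwc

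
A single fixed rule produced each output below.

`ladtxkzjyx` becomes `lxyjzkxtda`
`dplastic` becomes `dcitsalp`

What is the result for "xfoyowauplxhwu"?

xuwhxlpuawoyof

Each output is the input with this applied: move the first character to the end, then reverse the string.
On "xfoyowauplxhwu": the first step gives "foyowauplxhwux", and the second then gives "xuwhxlpuawoyof".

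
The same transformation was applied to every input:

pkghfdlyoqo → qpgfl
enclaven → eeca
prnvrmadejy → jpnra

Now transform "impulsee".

eipl

The rule is to move the last 3 characters to the front (rotate right by 3), then keep every other character starting from the second (positions 2nd, 4th, 6th, ...).
"impulsee" → "seeimpul" → "eipl".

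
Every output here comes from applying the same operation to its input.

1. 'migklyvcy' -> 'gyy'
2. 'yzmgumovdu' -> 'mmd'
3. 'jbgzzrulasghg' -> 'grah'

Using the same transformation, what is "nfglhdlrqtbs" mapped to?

gdqs

The transformation: keep one character in every 3, starting at position 3 (positions 3rd, 6th, 9th, ...).
On "nfglhdlrqtbs" that produces "gdqs".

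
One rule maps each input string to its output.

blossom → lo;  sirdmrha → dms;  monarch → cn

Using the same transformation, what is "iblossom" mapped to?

ios

The rule is to sort the characters into alphabetical order, then keep one character in every 3, starting at position 2 (positions 2nd, 5th, 8th, ...).
Working it through for "iblossom": intermediate "bilmooss", final "ios".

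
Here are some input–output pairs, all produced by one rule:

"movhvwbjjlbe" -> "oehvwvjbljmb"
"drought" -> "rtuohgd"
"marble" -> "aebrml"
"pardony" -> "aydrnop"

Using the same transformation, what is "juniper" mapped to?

Each output is the input with this applied: swap the first and last characters, then swap each adjacent pair of characters (1↔2, 3↔4, ...).
Applying both steps to "juniper": "runipej", then "urinepj".
(Check on "drought": → "troughd" → "rtuohgd" ✓)

urinepj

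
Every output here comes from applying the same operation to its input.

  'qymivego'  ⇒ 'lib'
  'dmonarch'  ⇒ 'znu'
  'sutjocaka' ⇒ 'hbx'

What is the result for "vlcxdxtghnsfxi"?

yqtfv

In each case the input is transformed by: keep one character in every 3, starting at position 2 (positions 2nd, 5th, 8th, ...), then shift every letter 13 places forward in the alphabet (wrapping around) — i.e. ROT13.
"vlcxdxtghnsfxi" → "ldgsi" → "yqtfv".
(Check on "dmonarch": → "mah" → "znu" ✓)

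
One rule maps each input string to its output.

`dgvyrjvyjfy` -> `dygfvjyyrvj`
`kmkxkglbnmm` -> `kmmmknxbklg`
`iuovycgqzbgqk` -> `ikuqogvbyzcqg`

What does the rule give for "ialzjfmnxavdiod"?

Each output is the input with this applied: take characters alternately from the front and the back (1st, last, 2nd, 2nd-last, ...).
For "ialzjfmnxavdiod" the result is "idaolizdjvfamxn".

idaolizdjvfamxn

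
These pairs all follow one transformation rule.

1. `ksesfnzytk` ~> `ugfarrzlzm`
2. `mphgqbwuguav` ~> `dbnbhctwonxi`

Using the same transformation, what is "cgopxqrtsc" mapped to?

xyazjjnvwe

Rule — swap the front and back halves of the string, then shift every letter 7 places forward in the alphabet (wrapping around).
"cgopxqrtsc" → "qrtsccgopx" → "xyazjjnvwe".
(Check on "mphgqbwuguav": → "wuguavmphgqb" → "dbnbhctwonxi" ✓)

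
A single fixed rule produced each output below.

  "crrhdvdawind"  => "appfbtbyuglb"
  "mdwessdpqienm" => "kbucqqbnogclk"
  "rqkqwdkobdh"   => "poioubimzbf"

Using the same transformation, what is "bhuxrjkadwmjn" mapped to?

zfsvphiybukhl

Looking at the pairs, the operation is to shift every letter 2 places backward in the alphabet (wrapping around).
Applying that to "bhuxrjkadwmjn" gives "zfsvphiybukhl".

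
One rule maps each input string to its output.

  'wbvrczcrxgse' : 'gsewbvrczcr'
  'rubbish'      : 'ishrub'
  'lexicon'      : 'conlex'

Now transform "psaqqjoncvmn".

In each case the input is transformed by: move the last 3 characters to the front (rotate right by 3), then delete the last character.
"psaqqjoncvmn" → "vmnpsaqqjonc" → "vmnpsaqqjon".
(Check on "rubbish": → "ishrubb" → "ishrub" ✓)

vmnpsaqqjon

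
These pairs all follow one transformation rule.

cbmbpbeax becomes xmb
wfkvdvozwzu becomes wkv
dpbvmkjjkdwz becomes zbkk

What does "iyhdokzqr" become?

Each output is the input with this applied: keep one character in every 3, starting at position 3 (positions 3rd, 6th, 9th, ...), then move the last character to the front.
Starting from "iyhdokzqr": after the first operation, "hkr"; after the second, "rhk".

rhk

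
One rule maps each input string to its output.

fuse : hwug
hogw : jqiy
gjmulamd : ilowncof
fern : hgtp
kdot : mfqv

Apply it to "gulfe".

In each case the input is transformed by: shift every letter 2 places forward in the alphabet (wrapping around).
Doing the same to "gulfe": "iwnhg".

iwnhg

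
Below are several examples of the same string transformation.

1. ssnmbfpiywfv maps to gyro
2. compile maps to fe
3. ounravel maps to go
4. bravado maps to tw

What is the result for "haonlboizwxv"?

huso

Looking at the pairs, the operation is to shift every letter 7 places backward in the alphabet (wrapping around), then keep one character in every 3, starting at position 3 (positions 3rd, 6th, 9th, ...).
For "haonlboizwxv", step one produces "athgeuhbspqo"; step two turns that into "huso".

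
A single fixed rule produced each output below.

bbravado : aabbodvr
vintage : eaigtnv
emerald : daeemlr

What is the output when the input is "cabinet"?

The pattern: sort the characters into alphabetical order, then swap each adjacent pair of characters (1↔2, 3↔4, ...).
On "cabinet": the first step gives "abceint", and the second then gives "baecnit".

baecnit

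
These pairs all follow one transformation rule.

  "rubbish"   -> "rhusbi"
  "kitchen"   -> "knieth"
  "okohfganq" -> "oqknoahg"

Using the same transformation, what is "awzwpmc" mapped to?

What's happening: take characters alternately from the front and the back (1st, last, 2nd, 2nd-last, ...), then delete the last character.
Doing the same to "awzwpmc": "acwmzp".
(Check on "okohfganq": → "oqknoahgf" → "oqknoahg" ✓)

acwmzp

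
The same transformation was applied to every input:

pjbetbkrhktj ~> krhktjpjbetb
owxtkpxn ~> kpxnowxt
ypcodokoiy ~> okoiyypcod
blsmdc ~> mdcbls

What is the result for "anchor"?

horanc

In each case the input is transformed by: swap the front and back halves of the string.
On "anchor" that produces "horanc".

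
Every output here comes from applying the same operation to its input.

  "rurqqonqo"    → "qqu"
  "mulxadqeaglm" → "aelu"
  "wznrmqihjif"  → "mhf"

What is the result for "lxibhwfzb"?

hzx

The pattern: move the first 2 characters to the end (rotate left by 2), then keep one character in every 3, starting at position 3 (positions 3rd, 6th, 9th, ...).
"lxibhwfzb" → "ibhwfzblx" → "hzx".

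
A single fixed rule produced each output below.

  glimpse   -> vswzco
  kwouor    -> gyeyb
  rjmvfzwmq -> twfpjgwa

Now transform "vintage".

sxdkqo

The pattern: delete the first character, then shift every letter 10 places forward in the alphabet (wrapping around).
Applying both steps to "vintage": "intage", then "sxdkqo".
(Check on "glimpse": → "limpse" → "vswzco" ✓)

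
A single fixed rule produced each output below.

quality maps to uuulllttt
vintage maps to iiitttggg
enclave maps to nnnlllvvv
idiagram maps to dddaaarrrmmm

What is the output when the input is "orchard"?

The rule is to keep every other character starting from the second (positions 2nd, 4th, 6th, ...), then repeat every character 3 times.
Starting from "orchard": after the first operation, "rhr"; after the second, "rrrhhhrrr".

rrrhhhrrr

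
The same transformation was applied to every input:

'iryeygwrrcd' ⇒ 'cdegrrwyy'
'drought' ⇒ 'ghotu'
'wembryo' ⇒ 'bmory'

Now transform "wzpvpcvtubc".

bccpptuvv

The rule is to delete the first 2 characters, then sort the characters into alphabetical order.
For "wzpvpcvtubc" the result is "bccpptuvv".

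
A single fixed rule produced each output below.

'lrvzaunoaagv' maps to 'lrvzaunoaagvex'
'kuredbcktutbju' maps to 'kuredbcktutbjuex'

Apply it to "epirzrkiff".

The rule is to append "ex".
On "epirzrkiff" that produces "epirzrkiffex".

epirzrkiffex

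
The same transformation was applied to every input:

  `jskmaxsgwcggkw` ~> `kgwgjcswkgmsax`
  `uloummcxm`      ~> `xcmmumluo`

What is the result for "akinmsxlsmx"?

msxlaxksimn

The transformation: move the last 2 characters to the front (rotate right by 2), then take characters alternately from the front and the back (1st, last, 2nd, 2nd-last, ...).
Starting from "akinmsxlsmx": after the first operation, "mxakinmsxls"; after the second, "msxlaxksimn".
(Check on "jskmaxsgwcggkw": → "kwjskmaxsgwcgg" → "kgwgjcswkgmsax" ✓)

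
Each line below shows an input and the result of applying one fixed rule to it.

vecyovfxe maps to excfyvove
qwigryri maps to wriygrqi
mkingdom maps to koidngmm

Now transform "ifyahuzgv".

fgyzauhiv

Looking at the pairs, the operation is to take characters alternately from the front and the back (1st, last, 2nd, 2nd-last, ...), then move the first 2 characters to the end (rotate left by 2).
Starting from "ifyahuzgv": after the first operation, "ivfgyzauh"; after the second, "fgyzauhiv".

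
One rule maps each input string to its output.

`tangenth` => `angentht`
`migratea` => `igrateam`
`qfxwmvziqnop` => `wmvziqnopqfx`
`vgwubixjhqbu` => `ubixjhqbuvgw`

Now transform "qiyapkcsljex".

The transformation: swap the front and back halves of the string, then move the last 3 characters to the front (rotate right by 3).
"qiyapkcsljex" → "csljexqiyapk" → "apkcsljexqiy".

apkcsljexqiy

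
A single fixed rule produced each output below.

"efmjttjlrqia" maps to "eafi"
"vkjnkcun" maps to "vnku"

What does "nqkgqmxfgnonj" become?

njqn

The pattern: take characters alternately from the front and the back (1st, last, 2nd, 2nd-last, ...), then keep only the first 4 characters.
"nqkgqmxfgnonj" → "njqn".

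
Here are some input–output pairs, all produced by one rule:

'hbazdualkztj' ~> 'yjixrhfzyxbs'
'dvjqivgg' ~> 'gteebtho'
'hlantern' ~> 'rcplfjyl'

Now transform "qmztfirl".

The transformation: swap the front and back halves of the string, then shift every letter 2 places backward in the alphabet (wrapping around).
Starting from "qmztfirl": after the first operation, "firlqmzt"; after the second, "dgpjokxr".

dgpjokxr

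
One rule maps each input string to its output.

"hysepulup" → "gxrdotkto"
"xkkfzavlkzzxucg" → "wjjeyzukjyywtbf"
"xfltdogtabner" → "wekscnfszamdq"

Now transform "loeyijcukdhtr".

kndxhibtjcgsq

The pattern: shift every letter 1 place backward in the alphabet (wrapping around).
"loeyijcukdhtr" → "kndxhibtjcgsq".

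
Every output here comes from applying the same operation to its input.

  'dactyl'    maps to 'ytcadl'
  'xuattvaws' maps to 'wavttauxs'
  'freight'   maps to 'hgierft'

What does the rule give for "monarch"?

The pattern: reverse the string, then move the first character to the end.
Applying both steps to "monarch": "hcranom", then "cranomh".

cranomh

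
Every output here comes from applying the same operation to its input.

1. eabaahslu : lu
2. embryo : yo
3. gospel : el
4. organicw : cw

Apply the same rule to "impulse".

Looking at the pairs, the operation is to keep only the last 2 characters.
So "impulse" becomes "se".

se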